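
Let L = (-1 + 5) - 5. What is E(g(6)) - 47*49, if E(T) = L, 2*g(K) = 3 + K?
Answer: -2304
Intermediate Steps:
g(K) = 3/2 + K/2 (g(K) = (3 + K)/2 = 3/2 + K/2)
L = -1 (L = 4 - 5 = -1)
E(T) = -1
E(g(6)) - 47*49 = -1 - 47*49 = -1 - 2303 = -2304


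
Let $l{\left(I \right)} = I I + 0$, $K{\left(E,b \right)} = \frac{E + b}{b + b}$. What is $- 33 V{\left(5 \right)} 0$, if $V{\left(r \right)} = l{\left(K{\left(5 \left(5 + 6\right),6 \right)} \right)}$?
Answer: $0$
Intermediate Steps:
$K{\left(E,b \right)} = \frac{E + b}{2 b}$
$l{\left(I \right)} = I^{2}$ ($l{\left(I \right)} = I^{2} + 0 = I^{2}$)
$V{\left(r \right)} = \frac{3721}{144}$ ($V{\left(r \right)} = \left(\frac{5 \left(5 + 6\right) + 6}{2 \cdot 6}\right)^{2} = \left(\frac{1}{2} \cdot \frac{1}{6} \left(5 \cdot 11 + 6\right)\right)^{2} = \left(\frac{1}{2} \cdot \frac{1}{6} \left(55 + 6\right)\right)^{2} = \left(\frac{1}{2} \cdot \frac{1}{6} \cdot 61\right)^{2} = \left(\frac{61}{12}\right)^{2} = \frac{3721}{144}$)
$- 33 V{\left(5 \right)} 0 = \left(-33\right) \frac{3721}{144} \cdot 0 = \left(- \frac{40931}{48}\right) 0 = 0$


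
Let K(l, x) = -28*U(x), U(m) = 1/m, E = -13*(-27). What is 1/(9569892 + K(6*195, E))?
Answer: 351/3359032064 ≈ 1.0449e-7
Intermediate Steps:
E = 351
U(m) = 1/m
K(l, x) = -28/x
1/(9569892 + K(6*195, E)) = 1/(9569892 - 28/351) = 1/(3359032064/351) = 351/3359032064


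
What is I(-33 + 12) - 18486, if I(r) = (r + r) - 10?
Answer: -18538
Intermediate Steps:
I(r) = -10 + 2*r (I(r) = 2*r - 10 = -10 + 2*r)
I(-33 + 12) - 18486 = (-10 + 2*(-33 + 12)) - 18486 = (-10 + 2*(-21)) - 18486 = (-10 - 42) - 18486 = -52 - 18486 = -18538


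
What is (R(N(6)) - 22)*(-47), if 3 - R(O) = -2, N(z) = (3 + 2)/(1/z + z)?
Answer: 799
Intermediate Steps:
N(z) = 5/(z + 1/z)
R(O) = 5 (R(O) = 3 - 1*(-2) = 3 + 2 = 5)
(R(N(6)) - 22)*(-47) = (5 - 22)*(-47) = -17*(-47) = 799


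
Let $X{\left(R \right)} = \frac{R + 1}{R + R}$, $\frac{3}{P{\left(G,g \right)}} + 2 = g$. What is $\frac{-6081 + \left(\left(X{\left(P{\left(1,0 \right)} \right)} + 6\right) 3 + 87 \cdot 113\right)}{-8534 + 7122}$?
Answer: $- \frac{7537}{2824} \approx -2.6689$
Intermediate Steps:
$P{\left(G,g \right)} = \frac{3}{-2 + g}$
$X{\left(R \right)} = \frac{1 + R}{2 R}$
$\frac{-6081 + \left(\left(X{\left(P{\left(1,0 \right)} \right)} + 6\right) 3 + 87 \cdot 113\right)}{-8534 + 7122} = \frac{-6081 + \left(\left(\frac{1 + \frac{3}{-2 + 0}}{2 \frac{3}{-2 + 0}} + 6\right) 3 + 87 \cdot 113\right)}{-8534 + 7122} = \frac{-6081 + \left(\left(\frac{1 + \frac{3}{-2}}{2 \frac{3}{-2}} + 6\right) 3 + 9831\right)}{-1412} = \left(-6081 + \left(\left(\frac{1 + 3 \left(- \frac{1}{2}\right)}{2 \cdot 3 \left(- \frac{1}{2}\right)} + 6\right) 3 + 9831\right)\right) \left(- \frac{1}{1412}\right) = \left(-6081 + \left(\left(\frac{1 - \frac{3}{2}}{2 \left(- \frac{3}{2}\right)} + 6\right) 3 + 9831\right)\right) \left(- \frac{1}{1412}\right) = \left(-6081 + \left(\left(\frac{1}{2} \left(- \frac{2}{3}\right) \left(- \frac{1}{2}\right) + 6\right) 3 + 9831\right)\right) \left(- \frac{1}{1412}\right) = \left(-6081 + \left(\left(\frac{1}{6} + 6\right) 3 + 9831\right)\right) \left(- \frac{1}{1412}\right) = \left(-6081 + \left(\frac{37}{6} \cdot 3 + 9831\right)\right) \left(- \frac{1}{1412}\right) = \left(-6081 + \left(\frac{37}{2} + 9831\right)\right) \left(- \frac{1}{1412}\right) = \left(-6081 + \frac{19699}{2}\right) \left(- \frac{1}{1412}\right) = \frac{7537}{2} \left(- \frac{1}{1412}\right) = - \frac{7537}{2824}$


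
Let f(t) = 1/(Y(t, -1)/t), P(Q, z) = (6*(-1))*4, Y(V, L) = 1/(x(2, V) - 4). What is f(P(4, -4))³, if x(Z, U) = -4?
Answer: 7077888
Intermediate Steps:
Y(V, L) = -⅛ (Y(V, L) = 1/(-4 - 4) = 1/(-8) = -⅛)
P(Q, z) = -24 (P(Q, z) = -6*4 = -24)
f(t) = -8*t (f(t) = 1/(-1/(8*t)) = -8*t)
f(P(4, -4))³ = (-8*(-24))³ = 192³ = 7077888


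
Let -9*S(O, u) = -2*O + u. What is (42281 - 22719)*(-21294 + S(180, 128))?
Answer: -3744440668/9 ≈ -4.1605e+8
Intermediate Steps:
S(O, u) = -u/9 + 2*O/9 (S(O, u) = -(-2*O + u)/9 = -(u - 2*O)/9 = -u/9 + 2*O/9)
(42281 - 22719)*(-21294 + S(180, 128)) = (42281 - 22719)*(-21294 + (-1/9*128 + (2/9)*180)) = 19562*(-21294 + (-128/9 + 40)) = 19562*(-21294 + 232/9) = 19562*(-191414/9) = -3744440668/9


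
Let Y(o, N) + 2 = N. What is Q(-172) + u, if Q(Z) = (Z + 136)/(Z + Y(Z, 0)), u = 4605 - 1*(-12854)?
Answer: 506317/29 ≈ 17459.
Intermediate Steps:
Y(o, N) = -2 + N
u = 17459 (u = 4605 + 12854 = 17459)
Q(Z) = (136 + Z)/(-2 + Z) (Q(Z) = (Z + 136)/(Z + (-2 + 0)) = (136 + Z)/(Z - 2) = (136 + Z)/(-2 + Z))
Q(-172) + u = (136 - 172)/(-2 - 172) + 17459 = -36/(-174) + 17459 = -1/174*(-36) + 17459 = 6/29 + 17459 = 506317/29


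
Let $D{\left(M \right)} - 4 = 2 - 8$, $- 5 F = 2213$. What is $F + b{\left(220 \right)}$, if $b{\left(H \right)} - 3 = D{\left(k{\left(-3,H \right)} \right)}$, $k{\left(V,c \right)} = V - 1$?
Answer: $- \frac{2208}{5} \approx -441.6$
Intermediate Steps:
$k{\left(V,c \right)} = -1 + V$
$F = - \frac{2213}{5}$ ($F = \left(- \frac{1}{5}\right) 2213 = - \frac{2213}{5} \approx -442.6$)
$D{\left(M \right)} = -2$ ($D{\left(M \right)} = 4 + \left(2 - 8\right) = 4 - 6 = -2$)
$b{\left(H \right)} = 1$ ($b{\left(H \right)} = 3 - 2 = 1$)
$F + b{\left(220 \right)} = - \frac{2213}{5} + 1 = - \frac{2208}{5}$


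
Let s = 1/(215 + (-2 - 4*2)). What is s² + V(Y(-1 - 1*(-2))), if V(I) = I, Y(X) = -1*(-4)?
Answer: 168101/42025 ≈ 4.0000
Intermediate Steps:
Y(X) = 4
s = 1/205 (s = 1/(215 + (-2 - 8)) = 1/(215 - 10) = 1/205 ≈ 0.0048781)
s² + V(Y(-1 - 1*(-2))) = (1/205)² + 4 = 1/42025 + 4 = 168101/42025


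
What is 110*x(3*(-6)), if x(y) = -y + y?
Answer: 0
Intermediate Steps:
x(y) = 0
110*x(3*(-6)) = 110*0 = 0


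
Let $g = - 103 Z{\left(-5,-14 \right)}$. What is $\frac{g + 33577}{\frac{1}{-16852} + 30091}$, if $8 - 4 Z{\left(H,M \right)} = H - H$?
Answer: $\frac{562368092}{507093531} \approx 1.109$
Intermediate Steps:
$Z{\left(H,M \right)} = 2$ ($Z{\left(H,M \right)} = 2 - \frac{H - H}{4} = 2 - 0 = 2 + 0 = 2$)
$g = -206$ ($g = \left(-103\right) 2 = -206$)
$\frac{g + 33577}{\frac{1}{-16852} + 30091} = \frac{-206 + 33577}{\frac{1}{-16852} + 30091} = \frac{33371}{- \frac{1}{16852} + 30091} = \frac{33371}{\frac{507093531}{16852}} = 33371 \cdot \frac{16852}{507093531} = \frac{562368092}{507093531}$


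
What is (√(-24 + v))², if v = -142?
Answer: -166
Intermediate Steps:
(√(-24 + v))² = (√(-24 - 142))² = (√(-166))² = (I*√166)² = -166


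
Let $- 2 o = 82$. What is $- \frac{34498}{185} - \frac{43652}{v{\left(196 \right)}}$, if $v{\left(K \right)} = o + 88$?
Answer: $- \frac{9697026}{8695} \approx -1115.2$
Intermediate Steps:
$o = -41$ ($o = \left(- \frac{1}{2}\right) 82 = -41$)
$v{\left(K \right)} = 47$ ($v{\left(K \right)} = -41 + 88 = 47$)
$- \frac{34498}{185} - \frac{43652}{v{\left(196 \right)}} = - \frac{34498}{185} - \frac{43652}{47} = - \frac{9697026}{8695}$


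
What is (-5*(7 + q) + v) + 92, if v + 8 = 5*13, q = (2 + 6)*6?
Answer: -126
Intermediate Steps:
q = 48 (q = 8*6 = 48)
v = 57 (v = -8 + 5*13 = -8 + 65 = 57)
(-5*(7 + q) + v) + 92 = (-5*(7 + 48) + 57) + 92 = (-5*55 + 57) + 92 = (-275 + 57) + 92 = -218 + 92 = -126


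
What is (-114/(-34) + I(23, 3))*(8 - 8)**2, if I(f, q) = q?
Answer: 0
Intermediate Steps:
(-114/(-34) + I(23, 3))*(8 - 8)**2 = (-114/(-34) + 3)*(8 - 8)**2 = (-114*(-1)/34 + 3)*0**2 = (-3*(-19/17) + 3)*0 = (57/17 + 3)*0 = (108/17)*0 = 0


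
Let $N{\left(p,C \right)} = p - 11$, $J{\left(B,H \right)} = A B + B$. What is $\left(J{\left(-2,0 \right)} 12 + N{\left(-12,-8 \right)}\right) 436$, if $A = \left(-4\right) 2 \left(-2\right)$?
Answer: $-187916$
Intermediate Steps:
$A = 16$ ($A = \left(-8\right) \left(-2\right) = 16$)
$J{\left(B,H \right)} = 17 B$ ($J{\left(B,H \right)} = 16 B + B = 17 B$)
$N{\left(p,C \right)} = -11 + p$ ($N{\left(p,C \right)} = p - 11 = -11 + p$)
$\left(J{\left(-2,0 \right)} 12 + N{\left(-12,-8 \right)}\right) 436 = \left(17 \left(-2\right) 12 - 23\right) 436 = \left(\left(-34\right) 12 - 23\right) 436 = \left(-408 - 23\right) 436 = \left(-431\right) 436 = -187916$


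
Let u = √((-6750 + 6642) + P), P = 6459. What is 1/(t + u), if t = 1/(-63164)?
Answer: 63164/25338526880495 + 3989690896*√6351/25338526880495 ≈ 0.012548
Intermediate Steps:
u = √6351 (u = √((-6750 + 6642) + 6459) = √(-108 + 6459) = √6351 ≈ 79.693)
t = -1/63164 ≈ -1.5832e-5
1/(t + u) = 1/(-1/63164 + √6351)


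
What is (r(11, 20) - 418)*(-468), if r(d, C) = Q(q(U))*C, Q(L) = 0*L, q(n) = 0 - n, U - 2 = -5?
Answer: 195624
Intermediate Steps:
U = -3 (U = 2 - 5 = -3)
q(n) = -n
Q(L) = 0
r(d, C) = 0 (r(d, C) = 0*C = 0)
(r(11, 20) - 418)*(-468) = (0 - 418)*(-468) = -418*(-468) = 195624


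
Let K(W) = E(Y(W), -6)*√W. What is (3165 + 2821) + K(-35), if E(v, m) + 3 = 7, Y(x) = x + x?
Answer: 5986 + 4*I*√35 ≈ 5986.0 + 23.664*I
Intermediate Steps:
Y(x) = 2*x
E(v, m) = 4 (E(v, m) = -3 + 7 = 4)
K(W) = 4*√W
(3165 + 2821) + K(-35) = (3165 + 2821) + 4*√(-35) = 5986 + 4*(I*√35) = 5986 + 4*I*√35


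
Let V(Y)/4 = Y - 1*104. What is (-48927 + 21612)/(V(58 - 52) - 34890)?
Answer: 27315/35282 ≈ 0.77419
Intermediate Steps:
V(Y) = -416 + 4*Y (V(Y) = 4*(Y - 1*104) = 4*(Y - 104) = 4*(-104 + Y) = -416 + 4*Y)
(-48927 + 21612)/(V(58 - 52) - 34890) = (-48927 + 21612)/((-416 + 4*(58 - 52)) - 34890) = -27315/((-416 + 4*6) - 34890) = -27315/((-416 + 24) - 34890) = -27315/(-392 - 34890) = -27315/(-35282) = -27315*(-1/35282) = 27315/35282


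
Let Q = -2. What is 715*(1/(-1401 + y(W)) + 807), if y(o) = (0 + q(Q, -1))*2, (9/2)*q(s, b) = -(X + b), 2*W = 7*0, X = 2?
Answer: 7277757630/12613 ≈ 5.7700e+5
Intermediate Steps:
W = 0 (W = (7*0)/2 = (½)*0 = 0)
q(s, b) = -4/9 - 2*b/9 (q(s, b) = 2*(-(2 + b))/9 = 2*(-2 - b)/9 = -4/9 - 2*b/9)
y(o) = -4/9 (y(o) = (0 + (-4/9 - 2/9*(-1)))*2 = (0 + (-4/9 + 2/9))*2 = (0 - 2/9)*2 = -2/9*2 = -4/9)
715*(1/(-1401 + y(W)) + 807) = 715*(1/(-1401 - 4/9) + 807) = 715*(1/(-12613/9) + 807) = 715*(-9/12613 + 807) = 715*(10178682/12613) = 7277757630/12613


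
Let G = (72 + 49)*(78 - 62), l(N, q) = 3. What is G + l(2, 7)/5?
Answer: 9683/5 ≈ 1936.6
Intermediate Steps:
G = 1936 (G = 121*16 = 1936)
G + l(2, 7)/5 = 1936 + 3/5 = 9683/5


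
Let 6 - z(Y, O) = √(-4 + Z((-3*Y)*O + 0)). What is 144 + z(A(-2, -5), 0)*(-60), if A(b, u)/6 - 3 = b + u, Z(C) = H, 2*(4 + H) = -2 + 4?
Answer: -216 + 60*I*√7 ≈ -216.0 + 158.75*I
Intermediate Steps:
H = -3 (H = -4 + (-2 + 4)/2 = -4 + (½)*2 = -4 + 1 = -3)
Z(C) = -3
A(b, u) = 18 + 6*b + 6*u (A(b, u) = 18 + 6*(b + u) = 18 + (6*b + 6*u) = 18 + 6*b + 6*u)
z(Y, O) = 6 - I*√7 (z(Y, O) = 6 - √(-4 - 3) = 6 - √(-7) = 6 - I*√7)
144 + z(A(-2, -5), 0)*(-60) = 144 + (6 - I*√7)*(-60) = 144 + (-360 + 60*I*√7) = -216 + 60*I*√7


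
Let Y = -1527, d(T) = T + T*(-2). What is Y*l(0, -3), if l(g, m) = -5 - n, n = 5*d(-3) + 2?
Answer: 33594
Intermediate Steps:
d(T) = -T (d(T) = T - 2*T = -T)
n = 17 (n = 5*(-1*(-3)) + 2 = 5*3 + 2 = 15 + 2 = 17)
l(g, m) = -22 (l(g, m) = -5 - 1*17 = -5 - 17 = -22)
Y*l(0, -3) = -1527*(-22) = 33594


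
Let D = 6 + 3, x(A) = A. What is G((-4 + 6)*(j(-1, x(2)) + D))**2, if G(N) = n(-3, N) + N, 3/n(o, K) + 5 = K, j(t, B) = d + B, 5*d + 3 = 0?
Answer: 68740681/156025 ≈ 440.57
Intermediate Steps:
d = -3/5 (d = -3/5 + (1/5)*0 = -3/5 + 0 = -3/5 ≈ -0.60000)
D = 9
j(t, B) = -3/5 + B
n(o, K) = 3/(-5 + K)
G(N) = N + 3/(-5 + N) (G(N) = 3/(-5 + N) + N = N + 3/(-5 + N))
G((-4 + 6)*(j(-1, x(2)) + D))**2 = ((3 + ((-4 + 6)*((-3/5 + 2) + 9))*(-5 + (-4 + 6)*((-3/5 + 2) + 9)))/(-5 + (-4 + 6)*((-3/5 + 2) + 9)))**2 = ((3 + (2*(7/5 + 9))*(-5 + 2*(7/5 + 9)))/(-5 + 2*(7/5 + 9)))**2 = ((3 + (2*(52/5))*(-5 + 2*(52/5)))/(-5 + 2*(52/5)))**2 = ((3 + 104*(-5 + 104/5)/5)/(-5 + 104/5))**2 = ((3 + (104/5)*(79/5))/(79/5))**2 = (5*(3 + 8216/25)/79)**2 = ((5/79)*(8291/25))**2 = (8291/395)**2 = 68740681/156025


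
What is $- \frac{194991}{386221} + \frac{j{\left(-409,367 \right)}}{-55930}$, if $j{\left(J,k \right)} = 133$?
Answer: $- \frac{1565316289}{3085905790} \approx -0.50725$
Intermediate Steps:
$- \frac{194991}{386221} + \frac{j{\left(-409,367 \right)}}{-55930} = - \frac{194991}{386221} + \frac{133}{-55930} = \left(-194991\right) \frac{1}{386221} + 133 \left(- \frac{1}{55930}\right) = - \frac{194991}{386221} - \frac{19}{7990} = - \frac{1565316289}{3085905790}$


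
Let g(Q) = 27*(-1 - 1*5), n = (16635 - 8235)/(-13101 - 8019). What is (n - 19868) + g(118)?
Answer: -1762675/88 ≈ -20030.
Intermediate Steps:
n = -35/88 (n = 8400/(-21120) = 8400*(-1/21120) = -35/88 ≈ -0.39773)
g(Q) = -162 (g(Q) = 27*(-1 - 5) = 27*(-6) = -162)
(n - 19868) + g(118) = (-35/88 - 19868) - 162 = -1748419/88 - 162 = -1762675/88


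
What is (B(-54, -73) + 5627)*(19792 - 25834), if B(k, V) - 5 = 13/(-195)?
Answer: -170140706/5 ≈ -3.4028e+7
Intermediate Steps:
B(k, V) = 74/15 (B(k, V) = 5 + 13/(-195) = 5 + 13*(-1/195) = 5 - 1/15 = 74/15)
(B(-54, -73) + 5627)*(19792 - 25834) = (74/15 + 5627)*(19792 - 25834) = (84479/15)*(-6042) = -170140706/5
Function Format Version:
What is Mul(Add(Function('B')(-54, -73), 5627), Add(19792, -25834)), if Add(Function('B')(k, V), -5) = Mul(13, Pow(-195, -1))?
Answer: Rational(-170140706, 5) ≈ -3.4028e+7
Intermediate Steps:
Function('B')(k, V) = Rational(74, 15) (Function('B')(k, V) = Add(5, Mul(13, Pow(-195, -1))) = Add(5, Mul(13, Rational(-1, 195))) = Add(5, Rational(-1, 15)) = Rational(74, 15))
Mul(Add(Function('B')(-54, -73), 5627), Add(19792, -25834)) = Mul(Add(Rational(74, 15), 5627), Add(19792, -25834)) = Mul(Rational(84479, 15), -6042) = Rational(-170140706, 5)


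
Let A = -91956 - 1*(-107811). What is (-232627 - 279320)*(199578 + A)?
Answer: -110290278051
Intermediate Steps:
A = 15855 (A = -91956 + 107811 = 15855)
(-232627 - 279320)*(199578 + A) = (-232627 - 279320)*(199578 + 15855) = -511947*215433 = -110290278051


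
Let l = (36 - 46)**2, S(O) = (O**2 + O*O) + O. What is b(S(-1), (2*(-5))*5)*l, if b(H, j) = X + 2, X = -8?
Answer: -600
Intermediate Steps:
S(O) = O + 2*O**2 (S(O) = (O**2 + O**2) + O = 2*O**2 + O = O + 2*O**2)
b(H, j) = -6 (b(H, j) = -8 + 2 = -6)
l = 100 (l = (-10)**2 = 100)
b(S(-1), (2*(-5))*5)*l = -6*100 = -600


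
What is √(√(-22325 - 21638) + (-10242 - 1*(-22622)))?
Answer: √(12380 + I*√43963) ≈ 111.27 + 0.9422*I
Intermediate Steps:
√(√(-22325 - 21638) + (-10242 - 1*(-22622))) = √(√(-43963) + (-10242 + 22622)) = √(I*√43963 + 12380) = √(12380 + I*√43963)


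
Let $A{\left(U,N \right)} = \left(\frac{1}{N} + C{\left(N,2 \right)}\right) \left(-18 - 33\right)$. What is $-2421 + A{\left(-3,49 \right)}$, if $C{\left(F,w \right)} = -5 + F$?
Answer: $- \frac{228636}{49} \approx -4666.0$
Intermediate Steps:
$A{\left(U,N \right)} = 255 - 51 N - \frac{51}{N}$ ($A{\left(U,N \right)} = \left(\frac{1}{N} + \left(-5 + N\right)\right) \left(-18 - 33\right) = \left(-5 + N + \frac{1}{N}\right) \left(-51\right) = 255 - 51 N - \frac{51}{N}$)
$-2421 + A{\left(-3,49 \right)} = -2421 - \left(2244 + \frac{51}{49}\right) = -2421 - \frac{110007}{49} = - \frac{228636}{49}$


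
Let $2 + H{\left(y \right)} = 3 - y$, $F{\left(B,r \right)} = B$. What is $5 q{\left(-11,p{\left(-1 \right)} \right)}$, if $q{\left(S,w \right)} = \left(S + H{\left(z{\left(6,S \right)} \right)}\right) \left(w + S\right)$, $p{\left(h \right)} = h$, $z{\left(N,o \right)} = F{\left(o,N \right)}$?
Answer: $-60$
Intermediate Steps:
$z{\left(N,o \right)} = o$
$H{\left(y \right)} = 1 - y$ ($H{\left(y \right)} = -2 - \left(-3 + y\right) = 1 - y$)
$q{\left(S,w \right)} = S + w$ ($q{\left(S,w \right)} = \left(S - \left(-1 + S\right)\right) \left(w + S\right) = 1 \left(S + w\right) = S + w$)
$5 q{\left(-11,p{\left(-1 \right)} \right)} = 5 \left(-11 - 1\right) = 5 \left(-12\right) = -60$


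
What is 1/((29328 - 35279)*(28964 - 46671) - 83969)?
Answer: 1/105290388 ≈ 9.4975e-9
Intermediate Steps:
1/((29328 - 35279)*(28964 - 46671) - 83969) = 1/(-5951*(-17707) - 83969) = 1/(105374357 - 83969) = 1/105290388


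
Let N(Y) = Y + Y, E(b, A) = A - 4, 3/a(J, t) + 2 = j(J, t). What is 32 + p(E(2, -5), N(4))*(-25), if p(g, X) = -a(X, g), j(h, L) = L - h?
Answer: 533/19 ≈ 28.053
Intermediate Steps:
a(J, t) = 3/(-2 + t - J) (a(J, t) = 3/(-2 + (t - J)) = 3/(-2 + t - J))
E(b, A) = -4 + A
N(Y) = 2*Y
p(g, X) = -3/(-2 + g - X)
32 + p(E(2, -5), N(4))*(-25) = 32 + (3/(2 + 2*4 - (-4 - 5)))*(-25) = 32 + (3/(2 + 8 - 1*(-9)))*(-25) = 32 + (3/(2 + 8 + 9))*(-25) = 32 + (3/19)*(-25) = 32 - 75/19 = 533/19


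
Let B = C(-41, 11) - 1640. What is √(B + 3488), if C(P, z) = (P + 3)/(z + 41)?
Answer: √1248754/26 ≈ 42.980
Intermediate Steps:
C(P, z) = (3 + P)/(41 + z)
B = -42659/26 (B = (3 - 41)/(41 + 11) - 1640 = -38/52 - 1640 = (1/52)*(-38) - 1640 = -19/26 - 1640 = -42659/26 ≈ -1640.7)
√(B + 3488) = √(-42659/26 + 3488) = √(48029/26) = √1248754/26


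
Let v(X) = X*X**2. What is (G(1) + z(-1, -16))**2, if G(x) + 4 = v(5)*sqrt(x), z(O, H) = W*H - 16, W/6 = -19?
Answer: 3721041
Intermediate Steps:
W = -114 (W = 6*(-19) = -114)
v(X) = X**3
z(O, H) = -16 - 114*H (z(O, H) = -114*H - 16 = -16 - 114*H)
G(x) = -4 + 125*sqrt(x) (G(x) = -4 + 5**3*sqrt(x) = -4 + 125*sqrt(x))
(G(1) + z(-1, -16))**2 = ((-4 + 125*sqrt(1)) + (-16 - 114*(-16)))**2 = ((-4 + 125*1) + (-16 + 1824))**2 = ((-4 + 125) + 1808)**2 = (121 + 1808)**2 = 1929**2 = 3721041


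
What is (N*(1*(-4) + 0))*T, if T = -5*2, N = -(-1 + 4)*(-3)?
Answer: 360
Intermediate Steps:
N = 9 (N = -3*(-3) = -1*(-9) = 9)
T = -10
(N*(1*(-4) + 0))*T = (9*(1*(-4) + 0))*(-10) = (9*(-4 + 0))*(-10) = (9*(-4))*(-10) = -36*(-10) = 360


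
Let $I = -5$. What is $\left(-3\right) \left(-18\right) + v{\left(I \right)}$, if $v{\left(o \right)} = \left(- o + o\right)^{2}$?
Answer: $54$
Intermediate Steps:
$v{\left(o \right)} = 0$ ($v{\left(o \right)} = 0^{2} = 0$)
$\left(-3\right) \left(-18\right) + v{\left(I \right)} = \left(-3\right) \left(-18\right) + 0 = 54 + 0 = 54$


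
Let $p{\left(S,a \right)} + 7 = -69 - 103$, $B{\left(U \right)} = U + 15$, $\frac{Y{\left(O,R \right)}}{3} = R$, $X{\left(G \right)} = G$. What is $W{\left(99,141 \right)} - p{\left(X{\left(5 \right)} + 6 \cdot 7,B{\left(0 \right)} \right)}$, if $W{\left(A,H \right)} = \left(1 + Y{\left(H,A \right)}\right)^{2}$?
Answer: $88983$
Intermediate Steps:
$Y{\left(O,R \right)} = 3 R$
$B{\left(U \right)} = 15 + U$
$W{\left(A,H \right)} = \left(1 + 3 A\right)^{2}$
$p{\left(S,a \right)} = -179$ ($p{\left(S,a \right)} = -7 - 172 = -179$)
$W{\left(99,141 \right)} - p{\left(X{\left(5 \right)} + 6 \cdot 7,B{\left(0 \right)} \right)} = \left(1 + 3 \cdot 99\right)^{2} - -179 = \left(1 + 297\right)^{2} + 179 = 298^{2} + 179 = 88804 + 179 = 88983$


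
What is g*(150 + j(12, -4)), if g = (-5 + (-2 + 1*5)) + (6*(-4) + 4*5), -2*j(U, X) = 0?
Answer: -900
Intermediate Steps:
j(U, X) = 0 (j(U, X) = -½*0 = 0)
g = -6 (g = (-5 + (-2 + 5)) + (-24 + 20) = (-5 + 3) - 4 = -2 - 4 = -6)
g*(150 + j(12, -4)) = -6*(150 + 0) = -6*150 = -900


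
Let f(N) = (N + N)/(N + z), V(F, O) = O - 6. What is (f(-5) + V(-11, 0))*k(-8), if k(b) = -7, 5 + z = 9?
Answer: -28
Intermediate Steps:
V(F, O) = -6 + O
z = 4 (z = -5 + 9 = 4)
f(N) = 2*N/(4 + N) (f(N) = (N + N)/(N + 4) = (2*N)/(4 + N) = 2*N/(4 + N))
(f(-5) + V(-11, 0))*k(-8) = (2*(-5)/(4 - 5) + (-6 + 0))*(-7) = (2*(-5)/(-1) - 6)*(-7) = (2*(-5)*(-1) - 6)*(-7) = (10 - 6)*(-7) = 4*(-7) = -28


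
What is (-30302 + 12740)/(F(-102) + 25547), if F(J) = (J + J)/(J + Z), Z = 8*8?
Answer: -333678/485495 ≈ -0.68729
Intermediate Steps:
Z = 64
F(J) = 2*J/(64 + J) (F(J) = (J + J)/(J + 64) = (2*J)/(64 + J) = 2*J/(64 + J))
(-30302 + 12740)/(F(-102) + 25547) = (-30302 + 12740)/(2*(-102)/(64 - 102) + 25547) = -17562/(2*(-102)/(-38) + 25547) = -17562/(2*(-102)*(-1/38) + 25547) = -17562/(102/19 + 25547) = -17562/485495/19 = -17562*19/485495 = -333678/485495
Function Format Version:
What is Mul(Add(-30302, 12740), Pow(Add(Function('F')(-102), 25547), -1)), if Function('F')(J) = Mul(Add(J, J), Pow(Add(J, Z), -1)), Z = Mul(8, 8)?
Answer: Rational(-333678, 485495) ≈ -0.68729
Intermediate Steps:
Z = 64
Function('F')(J) = Mul(2, J, Pow(Add(64, J), -1)) (Function('F')(J) = Mul(Add(J, J), Pow(Add(J, 64), -1)) = Mul(Mul(2, J), Pow(Add(64, J), -1)) = Mul(2, J, Pow(Add(64, J), -1)))
Mul(Add(-30302, 12740), Pow(Add(Function('F')(-102), 25547), -1)) = Mul(Add(-30302, 12740), Pow(Add(Mul(2, -102, Pow(Add(64, -102), -1)), 25547), -1)) = Mul(-17562, Pow(Add(Mul(2, -102, Pow(-38, -1)), 25547), -1)) = Mul(-17562, Pow(Add(Mul(2, -102, Rational(-1, 38)), 25547), -1)) = Mul(-17562, Pow(Add(Rational(102, 19), 25547), -1)) = Mul(-17562, Pow(Rational(485495, 19), -1)) = Mul(-17562, Rational(19, 485495)) = Rational(-333678, 485495)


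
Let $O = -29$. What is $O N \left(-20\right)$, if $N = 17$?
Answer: $9860$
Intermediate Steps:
$O N \left(-20\right) = \left(-29\right) 17 \left(-20\right) = \left(-493\right) \left(-20\right) = 9860$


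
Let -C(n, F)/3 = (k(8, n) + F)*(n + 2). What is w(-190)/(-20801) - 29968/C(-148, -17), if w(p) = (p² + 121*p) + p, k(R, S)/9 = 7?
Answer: -220919132/104774637 ≈ -2.1085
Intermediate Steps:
k(R, S) = 63 (k(R, S) = 9*7 = 63)
w(p) = p² + 122*p
C(n, F) = -3*(2 + n)*(63 + F) (C(n, F) = -3*(63 + F)*(n + 2) = -3*(63 + F)*(2 + n) = -3*(2 + n)*(63 + F))
w(-190)/(-20801) - 29968/C(-148, -17) = -190*(122 - 190)/(-20801) - 29968/(-378 - 189*(-148) - 6*(-17) - 3*(-17)*(-148)) = -190*(-68)*(-1/20801) - 29968/(-378 + 27972 + 102 - 7548) = 12920*(-1/20801) - 29968/20148 = -12920/20801 - 29968*1/20148 = -12920/20801 - 7492/5037 = -220919132/104774637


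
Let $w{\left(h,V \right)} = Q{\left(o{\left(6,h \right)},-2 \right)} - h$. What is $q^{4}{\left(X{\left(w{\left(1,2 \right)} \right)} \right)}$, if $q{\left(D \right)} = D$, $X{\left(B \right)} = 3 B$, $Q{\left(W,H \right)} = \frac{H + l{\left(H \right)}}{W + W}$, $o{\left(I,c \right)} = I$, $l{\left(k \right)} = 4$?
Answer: $\frac{625}{16} \approx 39.063$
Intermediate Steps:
$Q{\left(W,H \right)} = \frac{4 + H}{2 W}$ ($Q{\left(W,H \right)} = \frac{H + 4}{W + W} = \frac{4 + H}{2 W}$)
$w{\left(h,V \right)} = \frac{1}{6} - h$ ($w{\left(h,V \right)} = \frac{4 - 2}{2 \cdot 6} - h = \frac{1}{2} \cdot \frac{1}{6} \cdot 2 - h = \frac{1}{6} - h$)
$q^{4}{\left(X{\left(w{\left(1,2 \right)} \right)} \right)} = \left(3 \left(\frac{1}{6} - 1\right)\right)^{4} = \left(3 \left(- \frac{5}{6}\right)\right)^{4} = \left(- \frac{5}{2}\right)^{4} = \frac{625}{16}$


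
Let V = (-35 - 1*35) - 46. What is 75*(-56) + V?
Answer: -4316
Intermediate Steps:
V = -116 (V = (-35 - 35) - 46 = -70 - 46 = -116)
75*(-56) + V = 75*(-56) - 116 = -4200 - 116 = -4316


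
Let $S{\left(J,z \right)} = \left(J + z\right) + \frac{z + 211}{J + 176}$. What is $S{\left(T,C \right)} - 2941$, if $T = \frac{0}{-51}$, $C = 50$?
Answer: $- \frac{508555}{176} \approx -2889.5$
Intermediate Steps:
$T = 0$ ($T = 0 \left(- \frac{1}{51}\right) = 0$)
$S{\left(J,z \right)} = J + z + \frac{211 + z}{176 + J}$ ($S{\left(J,z \right)} = \left(J + z\right) + \frac{211 + z}{176 + J} = J + z + \frac{211 + z}{176 + J}$)
$S{\left(T,C \right)} - 2941 = \frac{211 + 0^{2} + 176 \cdot 0 + 177 \cdot 50 + 0 \cdot 50}{176 + 0} - 2941 = \frac{211 + 0 + 0 + 8850 + 0}{176} - 2941 = \frac{1}{176} \cdot 9061 - 2941 = \frac{9061}{176} - 2941 = - \frac{508555}{176}$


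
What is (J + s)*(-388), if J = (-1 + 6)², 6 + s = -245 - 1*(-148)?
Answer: 30264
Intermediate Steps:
s = -103 (s = -6 + (-245 - 1*(-148)) = -6 + (-245 + 148) = -6 - 97 = -103)
J = 25 (J = 5² = 25)
(J + s)*(-388) = (25 - 103)*(-388) = -78*(-388) = 30264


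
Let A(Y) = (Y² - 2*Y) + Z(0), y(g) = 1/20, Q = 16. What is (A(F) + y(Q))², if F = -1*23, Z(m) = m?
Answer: 132273001/400 ≈ 3.3068e+5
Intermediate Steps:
y(g) = 1/20
F = -23
A(Y) = Y² - 2*Y (A(Y) = (Y² - 2*Y) + 0 = Y² - 2*Y)
(A(F) + y(Q))² = (-23*(-2 - 23) + 1/20)² = (-23*(-25) + 1/20)² = (575 + 1/20)² = (11501/20)² = 132273001/400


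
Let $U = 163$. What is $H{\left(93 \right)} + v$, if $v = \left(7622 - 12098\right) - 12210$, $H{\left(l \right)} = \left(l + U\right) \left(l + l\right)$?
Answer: $30930$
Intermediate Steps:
$H{\left(l \right)} = 2 l \left(163 + l\right)$ ($H{\left(l \right)} = \left(l + 163\right) \left(l + l\right) = \left(163 + l\right) 2 l = 2 l \left(163 + l\right)$)
$v = -16686$ ($v = -4476 - 12210 = -16686$)
$H{\left(93 \right)} + v = 2 \cdot 93 \left(163 + 93\right) - 16686 = 2 \cdot 93 \cdot 256 - 16686 = 47616 - 16686 = 30930$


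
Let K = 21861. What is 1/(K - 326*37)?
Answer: 1/9799 ≈ 0.00010205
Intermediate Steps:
1/(K - 326*37) = 1/(21861 - 326*37) = 1/(21861 - 12062) = 1/9799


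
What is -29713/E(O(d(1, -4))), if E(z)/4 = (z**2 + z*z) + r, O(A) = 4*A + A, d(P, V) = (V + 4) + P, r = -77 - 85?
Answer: 29713/448 ≈ 66.324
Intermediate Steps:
r = -162
d(P, V) = 4 + P + V (d(P, V) = (4 + V) + P = 4 + P + V)
O(A) = 5*A
E(z) = -648 + 8*z**2 (E(z) = 4*((z**2 + z*z) - 162) = 4*((z**2 + z**2) - 162) = 4*(2*z**2 - 162) = 4*(-162 + 2*z**2) = -648 + 8*z**2)
-29713/E(O(d(1, -4))) = -29713/(-648 + 8*(5*(4 + 1 - 4))**2) = -29713/(-648 + 8*(5*1)**2) = -29713/(-648 + 8*5**2) = -29713/(-648 + 8*25) = -29713/(-648 + 200) = -29713/(-448) = -29713*(-1/448) = 29713/448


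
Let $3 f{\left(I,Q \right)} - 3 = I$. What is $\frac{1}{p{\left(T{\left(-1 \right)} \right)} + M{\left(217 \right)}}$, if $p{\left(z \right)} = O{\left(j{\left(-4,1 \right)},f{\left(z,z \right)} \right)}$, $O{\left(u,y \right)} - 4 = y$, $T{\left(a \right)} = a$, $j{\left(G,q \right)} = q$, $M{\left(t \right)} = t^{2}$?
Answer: $\frac{3}{141281} \approx 2.1234 \cdot 10^{-5}$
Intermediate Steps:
$f{\left(I,Q \right)} = 1 + \frac{I}{3}$
$O{\left(u,y \right)} = 4 + y$
$p{\left(z \right)} = 5 + \frac{z}{3}$ ($p{\left(z \right)} = 4 + \left(1 + \frac{z}{3}\right) = 5 + \frac{z}{3}$)
$\frac{1}{p{\left(T{\left(-1 \right)} \right)} + M{\left(217 \right)}} = \frac{1}{\left(5 + \frac{1}{3} \left(-1\right)\right) + 217^{2}} = \frac{1}{\left(5 - \frac{1}{3}\right) + 47089} = \frac{1}{\frac{14}{3} + 47089} = \frac{1}{\frac{141281}{3}} = \frac{3}{141281}$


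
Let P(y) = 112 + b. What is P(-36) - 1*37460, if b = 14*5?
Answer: -37278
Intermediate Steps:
b = 70
P(y) = 182 (P(y) = 112 + 70 = 182)
P(-36) - 1*37460 = 182 - 1*37460 = 182 - 37460 = -37278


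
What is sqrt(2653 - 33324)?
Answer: I*sqrt(30671) ≈ 175.13*I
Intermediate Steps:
sqrt(2653 - 33324) = sqrt(-30671) = I*sqrt(30671)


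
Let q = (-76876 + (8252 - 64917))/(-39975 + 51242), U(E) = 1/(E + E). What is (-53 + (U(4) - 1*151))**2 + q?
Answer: 29963487363/721088 ≈ 41553.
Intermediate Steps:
U(E) = 1/(2*E)
q = -133541/11267 (q = (-76876 - 56665)/11267 = -133541*1/11267 = -133541/11267 ≈ -11.852)
(-53 + (U(4) - 1*151))**2 + q = (-53 + ((1/2)/4 - 1*151))**2 - 133541/11267 = (-53 + ((1/2)*(1/4) - 151))**2 - 133541/11267 = (-53 + (1/8 - 151))**2 - 133541/11267 = (-53 - 1207/8)**2 - 133541/11267 = (-1631/8)**2 - 133541/11267 = 2660161/64 - 133541/11267 = 29963487363/721088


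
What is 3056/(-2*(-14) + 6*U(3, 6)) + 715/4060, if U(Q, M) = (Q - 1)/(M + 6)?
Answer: 85711/812 ≈ 105.56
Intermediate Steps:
U(Q, M) = (-1 + Q)/(6 + M)
3056/(-2*(-14) + 6*U(3, 6)) + 715/4060 = 3056/(-2*(-14) + 6*((-1 + 3)/(6 + 6))) + 715/4060 = 3056/(28 + 6*(2/12)) + 715*(1/4060) = 3056/(28 + 6*((1/12)*2)) + 143/812 = 3056/(28 + 6*(⅙)) + 143/812 = 3056/(28 + 1) + 143/812 = 3056/29 + 143/812 = 85711/812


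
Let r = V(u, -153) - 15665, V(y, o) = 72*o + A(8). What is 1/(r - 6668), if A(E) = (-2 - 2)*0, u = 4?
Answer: -1/33349 ≈ -2.9986e-5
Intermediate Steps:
A(E) = 0 (A(E) = -4*0 = 0)
V(y, o) = 72*o (V(y, o) = 72*o + 0 = 72*o)
r = -26681 (r = 72*(-153) - 15665 = -11016 - 15665 = -26681)
1/(r - 6668) = 1/(-26681 - 6668) = 1/(-33349) = -1/33349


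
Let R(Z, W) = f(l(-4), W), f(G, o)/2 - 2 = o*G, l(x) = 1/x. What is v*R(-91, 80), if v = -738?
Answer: 26568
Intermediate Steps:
f(G, o) = 4 + 2*G*o (f(G, o) = 4 + 2*(o*G) = 4 + 2*(G*o) = 4 + 2*G*o)
R(Z, W) = 4 - W/2 (R(Z, W) = 4 + 2*W/(-4) = 4 + 2*(-¼)*W = 4 - W/2)
v*R(-91, 80) = -738*(4 - ½*80) = -738*(4 - 40) = -738*(-36) = 26568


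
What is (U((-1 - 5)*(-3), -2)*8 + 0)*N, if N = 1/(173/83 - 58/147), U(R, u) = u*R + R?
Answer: -1756944/20617 ≈ -85.218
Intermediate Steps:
U(R, u) = R + R*u (U(R, u) = R*u + R = R + R*u)
N = 12201/20617 (N = 1/(173*(1/83) - 58*1/147) = 1/(173/83 - 58/147) = 1/(20617/12201) = 12201/20617 ≈ 0.59179)
(U((-1 - 5)*(-3), -2)*8 + 0)*N = ((((-1 - 5)*(-3))*(1 - 2))*8 + 0)*(12201/20617) = ((-6*(-3)*(-1))*8 + 0)*(12201/20617) = ((18*(-1))*8 + 0)*(12201/20617) = (-18*8 + 0)*(12201/20617) = (-144 + 0)*(12201/20617) = -144*12201/20617 = -1756944/20617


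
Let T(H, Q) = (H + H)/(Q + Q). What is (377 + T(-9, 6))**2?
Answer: 564001/4 ≈ 1.4100e+5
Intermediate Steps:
T(H, Q) = H/Q (T(H, Q) = (2*H)/((2*Q)) = (2*H)*(1/(2*Q)) = H/Q)
(377 + T(-9, 6))**2 = (377 - 9/6)**2 = (377 - 9*1/6)**2 = (377 - 3/2)**2 = (751/2)**2 = 564001/4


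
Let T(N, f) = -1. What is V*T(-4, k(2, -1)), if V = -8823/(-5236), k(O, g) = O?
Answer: -519/308 ≈ -1.6851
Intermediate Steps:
V = 519/308 (V = -8823*(-1/5236) = 519/308 ≈ 1.6851)
V*T(-4, k(2, -1)) = (519/308)*(-1) = -519/308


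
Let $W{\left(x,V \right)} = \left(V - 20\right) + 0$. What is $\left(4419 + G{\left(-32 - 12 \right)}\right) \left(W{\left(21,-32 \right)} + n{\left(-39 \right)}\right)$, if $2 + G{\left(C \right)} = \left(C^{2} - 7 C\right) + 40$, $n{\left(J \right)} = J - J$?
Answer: $-348452$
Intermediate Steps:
$W{\left(x,V \right)} = -20 + V$ ($W{\left(x,V \right)} = \left(-20 + V\right) + 0 = -20 + V$)
$n{\left(J \right)} = 0$
$G{\left(C \right)} = 38 + C^{2} - 7 C$ ($G{\left(C \right)} = -2 + \left(\left(C^{2} - 7 C\right) + 40\right) = -2 + \left(40 + C^{2} - 7 C\right) = 38 + C^{2} - 7 C$)
$\left(4419 + G{\left(-32 - 12 \right)}\right) \left(W{\left(21,-32 \right)} + n{\left(-39 \right)}\right) = \left(4419 + \left(38 + \left(-32 - 12\right)^{2} - 7 \left(-32 - 12\right)\right)\right) \left(\left(-20 - 32\right) + 0\right) = \left(4419 + \left(38 + \left(-44\right)^{2} - -308\right)\right) \left(-52 + 0\right) = \left(4419 + \left(38 + 1936 + 308\right)\right) \left(-52\right) = \left(4419 + 2282\right) \left(-52\right) = 6701 \left(-52\right) = -348452$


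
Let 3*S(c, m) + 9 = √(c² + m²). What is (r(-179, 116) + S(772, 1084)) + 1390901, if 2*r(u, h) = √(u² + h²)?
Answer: 1390898 + √45497/2 + 4*√110690/3 ≈ 1.3914e+6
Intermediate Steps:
S(c, m) = -3 + √(c² + m²)/3
r(u, h) = √(h² + u²)/2 (r(u, h) = √(u² + h²)/2 = √(h² + u²)/2)
(r(-179, 116) + S(772, 1084)) + 1390901 = (√(116² + (-179)²)/2 + (-3 + √(772² + 1084²)/3)) + 1390901 = (√(13456 + 32041)/2 + (-3 + √(595984 + 1175056)/3)) + 1390901 = (√45497/2 + (-3 + √1771040/3)) + 1390901 = (√45497/2 + (-3 + (4*√110690)/3)) + 1390901 = (√45497/2 + (-3 + 4*√110690/3)) + 1390901 = (-3 + √45497/2 + 4*√110690/3) + 1390901 = 1390898 + √45497/2 + 4*√110690/3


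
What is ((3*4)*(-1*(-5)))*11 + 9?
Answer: 669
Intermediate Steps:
((3*4)*(-1*(-5)))*11 + 9 = (12*5)*11 + 9 = 60*11 + 9 = 660 + 9 = 669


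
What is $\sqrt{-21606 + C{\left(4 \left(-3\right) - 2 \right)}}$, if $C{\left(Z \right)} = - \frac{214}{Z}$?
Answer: $\frac{i \sqrt{1057945}}{7} \approx 146.94 i$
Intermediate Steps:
$\sqrt{-21606 + C{\left(4 \left(-3\right) - 2 \right)}} = \sqrt{-21606 - \frac{214}{4 \left(-3\right) - 2}} = \sqrt{-21606 - \frac{214}{-12 - 2}} = \sqrt{-21606 - \frac{214}{-14}} = \sqrt{-21606 - - \frac{107}{7}} = \sqrt{-21606 + \frac{107}{7}} = \sqrt{- \frac{151135}{7}} = \frac{i \sqrt{1057945}}{7}$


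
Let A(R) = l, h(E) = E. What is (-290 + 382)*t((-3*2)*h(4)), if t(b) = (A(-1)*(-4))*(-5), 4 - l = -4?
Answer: 14720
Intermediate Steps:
l = 8 (l = 4 - 1*(-4) = 4 + 4 = 8)
A(R) = 8
t(b) = 160 (t(b) = (8*(-4))*(-5) = -32*(-5) = 160)
(-290 + 382)*t((-3*2)*h(4)) = (-290 + 382)*160 = 92*160 = 14720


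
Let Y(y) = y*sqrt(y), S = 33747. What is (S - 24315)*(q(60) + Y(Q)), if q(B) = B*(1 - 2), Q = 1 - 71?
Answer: -565920 - 660240*I*sqrt(70) ≈ -5.6592e+5 - 5.524e+6*I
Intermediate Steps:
Q = -70
q(B) = -B (q(B) = B*(-1) = -B)
Y(y) = y**(3/2)
(S - 24315)*(q(60) + Y(Q)) = (33747 - 24315)*(-1*60 + (-70)**(3/2)) = 9432*(-60 - 70*I*sqrt(70)) = -565920 - 660240*I*sqrt(70)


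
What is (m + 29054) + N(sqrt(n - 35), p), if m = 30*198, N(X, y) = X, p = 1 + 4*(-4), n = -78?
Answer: 34994 + I*sqrt(113) ≈ 34994.0 + 10.63*I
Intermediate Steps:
p = -15 (p = 1 - 16 = -15)
m = 5940
(m + 29054) + N(sqrt(n - 35), p) = (5940 + 29054) + sqrt(-78 - 35) = 34994 + sqrt(-113) = 34994 + I*sqrt(113)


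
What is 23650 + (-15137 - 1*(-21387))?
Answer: 29900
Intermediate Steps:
23650 + (-15137 - 1*(-21387)) = 23650 + (-15137 + 21387) = 23650 + 6250 = 29900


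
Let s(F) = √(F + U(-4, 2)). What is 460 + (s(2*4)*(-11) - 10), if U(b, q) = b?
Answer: 428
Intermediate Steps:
s(F) = √(-4 + F) (s(F) = √(F - 4) = √(-4 + F))
460 + (s(2*4)*(-11) - 10) = 460 + (√(-4 + 2*4)*(-11) - 10) = 460 + (√(-4 + 8)*(-11) - 10) = 460 + (√4*(-11) - 10) = 460 + (2*(-11) - 10) = 460 + (-22 - 10) = 460 - 32 = 428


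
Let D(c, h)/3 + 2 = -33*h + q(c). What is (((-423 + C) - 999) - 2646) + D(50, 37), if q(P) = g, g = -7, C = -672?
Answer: -8430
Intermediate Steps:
q(P) = -7
D(c, h) = -27 - 99*h (D(c, h) = -6 + 3*(-33*h - 7) = -6 + 3*(-7 - 33*h) = -6 + (-21 - 99*h) = -27 - 99*h)
(((-423 + C) - 999) - 2646) + D(50, 37) = (((-423 - 672) - 999) - 2646) + (-27 - 99*37) = ((-1095 - 999) - 2646) + (-27 - 3663) = (-2094 - 2646) - 3690 = -4740 - 3690 = -8430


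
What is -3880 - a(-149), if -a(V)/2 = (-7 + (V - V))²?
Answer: -3782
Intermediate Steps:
a(V) = -98 (a(V) = -2*(-7 + (V - V))² = -2*(-7 + 0)² = -2*(-7)² = -2*49 = -98)
-3880 - a(-149) = -3880 - 1*(-98) = -3880 + 98 = -3782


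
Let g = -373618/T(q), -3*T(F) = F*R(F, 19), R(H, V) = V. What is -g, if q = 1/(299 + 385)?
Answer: -40350744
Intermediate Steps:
q = 1/684 ≈ 0.0014620
T(F) = -19*F/3 (T(F) = -F*19/3 = -19*F/3)
g = 40350744 (g = -373618/((-19/3*1/684)) = -373618/(-1/108) = -373618*(-108) = 40350744)
-g = -1*40350744 = -40350744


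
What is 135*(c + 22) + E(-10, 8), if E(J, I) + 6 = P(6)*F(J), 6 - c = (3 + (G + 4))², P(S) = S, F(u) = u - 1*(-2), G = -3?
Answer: 1566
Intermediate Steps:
F(u) = 2 + u (F(u) = u + 2 = 2 + u)
c = -10 (c = 6 - (3 + (-3 + 4))² = 6 - (3 + 1)² = 6 - 1*4² = 6 - 1*16 = 6 - 16 = -10)
E(J, I) = 6 + 6*J (E(J, I) = -6 + 6*(2 + J) = -6 + (12 + 6*J) = 6 + 6*J)
135*(c + 22) + E(-10, 8) = 135*(-10 + 22) + (6 + 6*(-10)) = 135*12 + (6 - 60) = 1620 - 54 = 1566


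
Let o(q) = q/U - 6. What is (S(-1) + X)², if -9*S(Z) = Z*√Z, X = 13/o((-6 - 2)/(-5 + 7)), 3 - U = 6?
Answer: 123005/15876 - 13*I/21 ≈ 7.7479 - 0.61905*I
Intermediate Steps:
U = -3 (U = 3 - 1*6 = 3 - 6 = -3)
o(q) = -6 - q/3 (o(q) = q/(-3) - 6 = q*(-⅓) - 6 = -q/3 - 6 = -6 - q/3)
X = -39/14 (X = 13/(-6 - (-6 - 2)/(3*(-5 + 7))) = 13/(-6 - (-8)/(3*2)) = 13/(-6 - ⅓*(-4)) = 13/(-6 + 4/3) = 13/(-14/3) = 13*(-3/14) = -39/14 ≈ -2.7857)
S(Z) = -Z^(3/2)/9 (S(Z) = -Z*√Z/9 = -Z^(3/2)/9)
(S(-1) + X)² = (-(-1)*I/9 - 39/14)² = (I/9 - 39/14)² = (-39/14 + I/9)²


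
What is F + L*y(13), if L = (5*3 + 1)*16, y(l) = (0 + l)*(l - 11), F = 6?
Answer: 6662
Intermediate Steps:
y(l) = l*(-11 + l)
L = 256 (L = (15 + 1)*16 = 16*16 = 256)
F + L*y(13) = 6 + 256*(13*(-11 + 13)) = 6 + 256*(13*2) = 6 + 256*26 = 6 + 6656 = 6662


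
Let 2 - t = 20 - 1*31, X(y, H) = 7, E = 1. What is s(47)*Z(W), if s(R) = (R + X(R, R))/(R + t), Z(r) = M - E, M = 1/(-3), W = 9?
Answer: -6/5 ≈ -1.2000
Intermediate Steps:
M = -⅓ ≈ -0.33333
Z(r) = -4/3 (Z(r) = -⅓ - 1*1 = -⅓ - 1 = -4/3)
t = 13 (t = 2 - (20 - 1*31) = 2 - (20 - 31) = 2 - 1*(-11) = 2 + 11 = 13)
s(R) = (7 + R)/(13 + R) (s(R) = (R + 7)/(R + 13) = (7 + R)/(13 + R))
s(47)*Z(W) = ((7 + 47)/(13 + 47))*(-4/3) = (54/60)*(-4/3) = ((1/60)*54)*(-4/3) = (9/10)*(-4/3) = -6/5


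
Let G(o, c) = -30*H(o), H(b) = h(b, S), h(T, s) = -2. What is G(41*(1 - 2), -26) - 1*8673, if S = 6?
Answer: -8613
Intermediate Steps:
H(b) = -2
G(o, c) = 60 (G(o, c) = -30*(-2) = 60)
G(41*(1 - 2), -26) - 1*8673 = 60 - 1*8673 = 60 - 8673 = -8613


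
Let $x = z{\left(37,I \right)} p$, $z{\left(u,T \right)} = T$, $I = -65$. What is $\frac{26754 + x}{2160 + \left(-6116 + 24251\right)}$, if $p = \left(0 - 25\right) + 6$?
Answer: $\frac{27989}{20295} \approx 1.3791$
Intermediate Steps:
$p = -19$ ($p = \left(0 - 25\right) + 6 = -25 + 6 = -19$)
$x = 1235$ ($x = \left(-65\right) \left(-19\right) = 1235$)
$\frac{26754 + x}{2160 + \left(-6116 + 24251\right)} = \frac{26754 + 1235}{2160 + \left(-6116 + 24251\right)} = \frac{27989}{2160 + 18135} = \frac{27989}{20295}$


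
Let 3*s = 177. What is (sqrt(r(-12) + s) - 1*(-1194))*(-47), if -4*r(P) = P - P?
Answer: -56118 - 47*sqrt(59) ≈ -56479.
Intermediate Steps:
r(P) = 0 (r(P) = -(P - P)/4 = -1/4*0 = 0)
s = 59 (s = (1/3)*177 = 59)
(sqrt(r(-12) + s) - 1*(-1194))*(-47) = (sqrt(0 + 59) - 1*(-1194))*(-47) = (sqrt(59) + 1194)*(-47) = (1194 + sqrt(59))*(-47) = -56118 - 47*sqrt(59)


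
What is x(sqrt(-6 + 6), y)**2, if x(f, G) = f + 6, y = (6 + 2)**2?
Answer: 36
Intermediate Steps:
y = 64 (y = 8**2 = 64)
x(f, G) = 6 + f
x(sqrt(-6 + 6), y)**2 = (6 + sqrt(-6 + 6))**2 = (6 + sqrt(0))**2 = (6 + 0)**2 = 6**2 = 36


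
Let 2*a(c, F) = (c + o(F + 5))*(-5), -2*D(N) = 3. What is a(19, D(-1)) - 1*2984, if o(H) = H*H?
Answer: -24497/8 ≈ -3062.1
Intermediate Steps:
o(H) = H²
D(N) = -3/2 (D(N) = -½*3 = -3/2)
a(c, F) = -5*c/2 - 5*(5 + F)²/2 (a(c, F) = ((c + (F + 5)²)*(-5))/2 = ((c + (5 + F)²)*(-5))/2 = (-5*c - 5*(5 + F)²)/2 = -5*c/2 - 5*(5 + F)²/2)
a(19, D(-1)) - 1*2984 = (-5/2*19 - 5*(5 - 3/2)²/2) - 1*2984 = (-95/2 - 5*(7/2)²/2) - 2984 = (-95/2 - 5/2*49/4) - 2984 = (-95/2 - 245/8) - 2984 = -625/8 - 2984 = -24497/8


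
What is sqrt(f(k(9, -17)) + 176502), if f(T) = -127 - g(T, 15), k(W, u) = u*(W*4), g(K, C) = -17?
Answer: 2*sqrt(44098) ≈ 419.99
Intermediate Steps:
k(W, u) = 4*W*u (k(W, u) = u*(4*W) = 4*W*u)
f(T) = -110 (f(T) = -127 - 1*(-17) = -127 + 17 = -110)
sqrt(f(k(9, -17)) + 176502) = sqrt(-110 + 176502) = sqrt(176392) = 2*sqrt(44098)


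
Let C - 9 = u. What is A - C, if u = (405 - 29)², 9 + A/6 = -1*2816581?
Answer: -17040925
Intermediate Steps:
A = -16899540 (A = -54 + 6*(-1*2816581) = -54 + 6*(-2816581) = -54 - 16899486 = -16899540)
u = 141376 (u = 376² = 141376)
C = 141385 (C = 9 + 141376 = 141385)
A - C = -16899540 - 1*141385 = -16899540 - 141385 = -17040925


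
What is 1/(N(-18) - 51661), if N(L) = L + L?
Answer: -1/51697 ≈ -1.9343e-5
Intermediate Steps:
N(L) = 2*L
1/(N(-18) - 51661) = 1/(2*(-18) - 51661) = 1/(-36 - 51661) = 1/(-51697) = -1/51697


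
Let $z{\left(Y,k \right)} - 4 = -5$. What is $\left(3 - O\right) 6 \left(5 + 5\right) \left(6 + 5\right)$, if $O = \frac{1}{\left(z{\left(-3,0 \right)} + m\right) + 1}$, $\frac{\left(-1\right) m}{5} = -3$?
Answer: $1936$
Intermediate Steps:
$m = 15$ ($m = \left(-5\right) \left(-3\right) = 15$)
$z{\left(Y,k \right)} = -1$ ($z{\left(Y,k \right)} = 4 - 5 = -1$)
$O = \frac{1}{15}$ ($O = \frac{1}{\left(-1 + 15\right) + 1} = \frac{1}{14 + 1} = \frac{1}{15} \approx 0.066667$)
$\left(3 - O\right) 6 \left(5 + 5\right) \left(6 + 5\right) = \left(3 - \frac{1}{15}\right) 6 \left(5 + 5\right) \left(6 + 5\right) = \left(3 - \frac{1}{15}\right) 6 \cdot 10 \cdot 11 = \frac{44}{15} \cdot 6 \cdot 110 = \frac{88}{5} \cdot 110 = 1936$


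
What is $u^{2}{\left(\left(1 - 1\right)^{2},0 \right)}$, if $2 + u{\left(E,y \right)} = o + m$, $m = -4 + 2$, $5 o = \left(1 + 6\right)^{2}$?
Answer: $\frac{841}{25} \approx 33.64$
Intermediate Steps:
$o = \frac{49}{5}$ ($o = \frac{\left(1 + 6\right)^{2}}{5} = \frac{7^{2}}{5} = \frac{1}{5} \cdot 49 = \frac{49}{5} \approx 9.8$)
$m = -2$
$u{\left(E,y \right)} = \frac{29}{5}$ ($u{\left(E,y \right)} = -2 + \left(\frac{49}{5} - 2\right) = -2 + \frac{39}{5} = \frac{29}{5}$)
$u^{2}{\left(\left(1 - 1\right)^{2},0 \right)} = \left(\frac{29}{5}\right)^{2} = \frac{841}{25}$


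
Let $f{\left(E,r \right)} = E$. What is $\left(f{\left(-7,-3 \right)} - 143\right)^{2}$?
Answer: $22500$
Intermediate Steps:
$\left(f{\left(-7,-3 \right)} - 143\right)^{2} = \left(-7 - 143\right)^{2} = \left(-150\right)^{2} = 22500$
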